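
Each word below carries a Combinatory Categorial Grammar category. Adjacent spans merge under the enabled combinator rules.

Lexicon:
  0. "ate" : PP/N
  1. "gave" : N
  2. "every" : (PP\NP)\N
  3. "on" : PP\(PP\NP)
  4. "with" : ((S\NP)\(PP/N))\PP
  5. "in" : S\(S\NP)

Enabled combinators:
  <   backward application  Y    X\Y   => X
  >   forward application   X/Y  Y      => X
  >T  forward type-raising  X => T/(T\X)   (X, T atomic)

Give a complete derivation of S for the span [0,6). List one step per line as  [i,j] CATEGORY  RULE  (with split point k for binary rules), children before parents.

[0,1] PP/N  lex  "ate"
[1,2] N  lex  "gave"
[2,3] (PP\NP)\N  lex  "every"
[1,3] PP\NP  <  k=2
[3,4] PP\(PP\NP)  lex  "on"
[1,4] PP  <  k=3
[4,5] ((S\NP)\(PP/N))\PP  lex  "with"
[1,5] (S\NP)\(PP/N)  <  k=4
[0,5] S\NP  <  k=1
[5,6] S\(S\NP)  lex  "in"
[0,6] S  <  k=5

[0,6] S   <
  [0,5] S\NP   <
    [0,1] "ate" : PP/N
    [1,5] (S\NP)\(PP/N)   <
      [1,4] PP   <
        [1,3] PP\NP   <
          [1,2] "gave" : N
          [2,3] "every" : (PP\NP)\N
        [3,4] "on" : PP\(PP\NP)
      [4,5] "with" : ((S\NP)\(PP/N))\PP
  [5,6] "in" : S\(S\NP)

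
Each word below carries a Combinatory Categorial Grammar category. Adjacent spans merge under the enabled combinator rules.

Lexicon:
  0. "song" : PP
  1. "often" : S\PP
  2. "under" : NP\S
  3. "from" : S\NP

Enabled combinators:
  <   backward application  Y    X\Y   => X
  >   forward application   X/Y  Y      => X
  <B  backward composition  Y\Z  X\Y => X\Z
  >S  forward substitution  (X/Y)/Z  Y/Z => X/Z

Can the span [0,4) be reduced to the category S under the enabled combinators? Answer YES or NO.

[0,4] S   <
  [0,1] "song" : PP
  [1,4] S\PP   <B
    [1,2] "often" : S\PP
    [2,4] S\S   <B
      [2,3] "under" : NP\S
      [3,4] "from" : S\NP

YES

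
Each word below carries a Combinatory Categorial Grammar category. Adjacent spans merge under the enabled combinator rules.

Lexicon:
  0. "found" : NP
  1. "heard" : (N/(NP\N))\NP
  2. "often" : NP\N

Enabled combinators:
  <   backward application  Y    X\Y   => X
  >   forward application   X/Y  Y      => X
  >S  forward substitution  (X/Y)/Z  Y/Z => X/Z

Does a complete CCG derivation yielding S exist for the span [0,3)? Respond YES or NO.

NO

NP (N/(NP\N))\NP NP\N
CKY chart[0,3] = {N}; S ∉ chart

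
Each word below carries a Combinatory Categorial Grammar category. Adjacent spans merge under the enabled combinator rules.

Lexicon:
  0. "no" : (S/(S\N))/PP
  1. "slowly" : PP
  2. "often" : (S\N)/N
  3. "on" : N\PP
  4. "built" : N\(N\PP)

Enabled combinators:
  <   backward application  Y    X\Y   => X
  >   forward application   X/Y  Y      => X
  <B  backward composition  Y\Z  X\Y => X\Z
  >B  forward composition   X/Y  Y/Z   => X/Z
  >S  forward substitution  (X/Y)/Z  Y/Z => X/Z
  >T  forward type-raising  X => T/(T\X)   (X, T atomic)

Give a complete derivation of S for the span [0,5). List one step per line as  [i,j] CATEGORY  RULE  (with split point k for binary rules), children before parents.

[0,1] (S/(S\N))/PP  lex  "no"
[1,2] PP  lex  "slowly"
[0,2] S/(S\N)  >  k=1
[2,3] (S\N)/N  lex  "often"
[3,4] N\PP  lex  "on"
[4,5] N\(N\PP)  lex  "built"
[3,5] N  <  k=4
[2,5] S\N  >  k=3
[0,5] S  >  k=2

[0,5] S   >
  [0,2] S/(S\N)   >
    [0,1] "no" : (S/(S\N))/PP
    [1,2] "slowly" : PP
  [2,5] S\N   >
    [2,3] "often" : (S\N)/N
    [3,5] N   <
      [3,4] "on" : N\PP
      [4,5] "built" : N\(N\PP)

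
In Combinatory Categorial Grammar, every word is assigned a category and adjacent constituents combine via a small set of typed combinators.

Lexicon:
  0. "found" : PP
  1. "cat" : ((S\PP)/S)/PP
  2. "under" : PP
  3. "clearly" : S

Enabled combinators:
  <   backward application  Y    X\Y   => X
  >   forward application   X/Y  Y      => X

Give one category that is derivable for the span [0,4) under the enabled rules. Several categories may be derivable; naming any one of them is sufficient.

S

[0,4] S   <
  [0,1] "found" : PP
  [1,4] S\PP   >
    [1,3] (S\PP)/S   >
      [1,2] "cat" : ((S\PP)/S)/PP
      [2,3] "under" : PP
    [3,4] "clearly" : S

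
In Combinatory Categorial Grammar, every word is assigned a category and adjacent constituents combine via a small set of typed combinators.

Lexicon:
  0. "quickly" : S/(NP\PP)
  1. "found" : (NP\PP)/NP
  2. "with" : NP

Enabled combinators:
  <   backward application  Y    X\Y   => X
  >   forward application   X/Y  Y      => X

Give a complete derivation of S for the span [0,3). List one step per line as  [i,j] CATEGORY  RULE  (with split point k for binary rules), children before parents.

[0,3] S   >
  [0,1] "quickly" : S/(NP\PP)
  [1,3] NP\PP   >
    [1,2] "found" : (NP\PP)/NP
    [2,3] "with" : NP

[0,1] S/(NP\PP)  lex  "quickly"
[1,2] (NP\PP)/NP  lex  "found"
[2,3] NP  lex  "with"
[1,3] NP\PP  >  k=2
[0,3] S  >  k=1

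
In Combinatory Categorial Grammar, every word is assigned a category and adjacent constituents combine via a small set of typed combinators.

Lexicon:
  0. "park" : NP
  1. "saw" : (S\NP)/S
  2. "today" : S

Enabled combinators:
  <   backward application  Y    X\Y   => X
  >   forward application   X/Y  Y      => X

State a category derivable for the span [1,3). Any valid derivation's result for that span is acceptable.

[0,3] S   <
  [0,1] "park" : NP
  [1,3] S\NP   >
    [1,2] "saw" : (S\NP)/S
    [2,3] "today" : S

S\NP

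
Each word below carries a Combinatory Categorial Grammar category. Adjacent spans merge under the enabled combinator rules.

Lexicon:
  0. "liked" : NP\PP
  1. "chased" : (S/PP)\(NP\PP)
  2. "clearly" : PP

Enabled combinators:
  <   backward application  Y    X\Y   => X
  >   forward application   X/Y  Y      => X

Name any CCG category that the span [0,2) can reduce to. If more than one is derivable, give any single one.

[0,3] S   >
  [0,2] S/PP   <
    [0,1] "liked" : NP\PP
    [1,2] "chased" : (S/PP)\(NP\PP)
  [2,3] "clearly" : PP

S/PP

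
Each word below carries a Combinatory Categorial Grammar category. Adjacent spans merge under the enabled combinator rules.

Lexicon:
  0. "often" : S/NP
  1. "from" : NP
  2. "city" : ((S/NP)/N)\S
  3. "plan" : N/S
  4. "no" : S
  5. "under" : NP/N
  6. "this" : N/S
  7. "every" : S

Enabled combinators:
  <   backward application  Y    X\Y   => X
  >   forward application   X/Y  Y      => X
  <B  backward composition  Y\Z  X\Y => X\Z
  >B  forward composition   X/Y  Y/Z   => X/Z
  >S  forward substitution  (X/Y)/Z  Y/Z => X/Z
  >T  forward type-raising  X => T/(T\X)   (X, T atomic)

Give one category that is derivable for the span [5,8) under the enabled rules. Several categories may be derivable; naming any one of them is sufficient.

NP

[0,8] S   >
  [0,5] S/NP   >
    [0,3] (S/NP)/N   <
      [0,2] S   >
        [0,1] "often" : S/NP
        [1,2] "from" : NP
      [2,3] "city" : ((S/NP)/N)\S
    [3,5] N   >
      [3,4] "plan" : N/S
      [4,5] "no" : S
  [5,8] NP   >
    [5,6] "under" : NP/N
    [6,8] N   >
      [6,7] "this" : N/S
      [7,8] "every" : S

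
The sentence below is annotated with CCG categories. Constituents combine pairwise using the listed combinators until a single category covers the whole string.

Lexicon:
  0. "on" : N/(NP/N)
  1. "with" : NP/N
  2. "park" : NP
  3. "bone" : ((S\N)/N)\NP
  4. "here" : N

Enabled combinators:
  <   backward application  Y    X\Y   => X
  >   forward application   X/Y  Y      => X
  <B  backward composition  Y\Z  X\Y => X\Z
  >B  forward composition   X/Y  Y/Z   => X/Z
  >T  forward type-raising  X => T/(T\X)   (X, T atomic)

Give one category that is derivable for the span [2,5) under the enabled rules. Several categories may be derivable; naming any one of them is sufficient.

[0,5] S   <
  [0,2] N   >
    [0,1] "on" : N/(NP/N)
    [1,2] "with" : NP/N
  [2,5] S\N   >
    [2,4] (S\N)/N   <
      [2,3] "park" : NP
      [3,4] "bone" : ((S\N)/N)\NP
    [4,5] "here" : N

S\N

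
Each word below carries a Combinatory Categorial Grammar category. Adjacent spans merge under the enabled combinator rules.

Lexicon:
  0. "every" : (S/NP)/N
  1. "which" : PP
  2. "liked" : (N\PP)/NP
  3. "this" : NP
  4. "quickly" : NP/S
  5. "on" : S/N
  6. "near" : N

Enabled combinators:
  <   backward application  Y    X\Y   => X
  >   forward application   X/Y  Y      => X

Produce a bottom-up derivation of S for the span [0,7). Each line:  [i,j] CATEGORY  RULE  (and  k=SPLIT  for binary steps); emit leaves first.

[0,1] (S/NP)/N  lex  "every"
[1,2] PP  lex  "which"
[2,3] (N\PP)/NP  lex  "liked"
[3,4] NP  lex  "this"
[2,4] N\PP  >  k=3
[1,4] N  <  k=2
[0,4] S/NP  >  k=1
[4,5] NP/S  lex  "quickly"
[5,6] S/N  lex  "on"
[6,7] N  lex  "near"
[5,7] S  >  k=6
[4,7] NP  >  k=5
[0,7] S  >  k=4

[0,7] S   >
  [0,4] S/NP   >
    [0,1] "every" : (S/NP)/N
    [1,4] N   <
      [1,2] "which" : PP
      [2,4] N\PP   >
        [2,3] "liked" : (N\PP)/NP
        [3,4] "this" : NP
  [4,7] NP   >
    [4,5] "quickly" : NP/S
    [5,7] S   >
      [5,6] "on" : S/N
      [6,7] "near" : N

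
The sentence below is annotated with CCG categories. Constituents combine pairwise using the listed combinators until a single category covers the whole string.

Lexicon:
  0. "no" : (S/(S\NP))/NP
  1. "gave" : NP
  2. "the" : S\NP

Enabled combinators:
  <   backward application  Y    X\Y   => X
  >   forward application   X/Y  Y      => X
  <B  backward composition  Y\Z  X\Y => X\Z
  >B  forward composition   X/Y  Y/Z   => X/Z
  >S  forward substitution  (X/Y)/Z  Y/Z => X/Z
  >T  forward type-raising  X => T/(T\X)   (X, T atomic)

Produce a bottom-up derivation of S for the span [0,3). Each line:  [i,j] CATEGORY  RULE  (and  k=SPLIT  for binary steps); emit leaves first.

[0,3] S   >
  [0,2] S/(S\NP)   >
    [0,1] "no" : (S/(S\NP))/NP
    [1,2] "gave" : NP
  [2,3] "the" : S\NP

[0,1] (S/(S\NP))/NP  lex  "no"
[1,2] NP  lex  "gave"
[0,2] S/(S\NP)  >  k=1
[2,3] S\NP  lex  "the"
[0,3] S  >  k=2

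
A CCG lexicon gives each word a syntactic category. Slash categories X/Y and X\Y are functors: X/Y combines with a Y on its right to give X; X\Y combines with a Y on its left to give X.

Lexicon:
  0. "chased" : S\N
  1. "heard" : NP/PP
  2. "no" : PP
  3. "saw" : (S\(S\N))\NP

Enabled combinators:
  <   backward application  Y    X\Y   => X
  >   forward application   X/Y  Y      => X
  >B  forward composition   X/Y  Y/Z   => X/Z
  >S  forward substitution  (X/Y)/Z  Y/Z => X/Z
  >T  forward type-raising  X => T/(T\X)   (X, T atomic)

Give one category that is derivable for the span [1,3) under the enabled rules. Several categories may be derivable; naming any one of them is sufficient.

NP

[0,4] S   <
  [0,1] "chased" : S\N
  [1,4] S\(S\N)   <
    [1,3] NP   >
      [1,2] "heard" : NP/PP
      [2,3] "no" : PP
    [3,4] "saw" : (S\(S\N))\NP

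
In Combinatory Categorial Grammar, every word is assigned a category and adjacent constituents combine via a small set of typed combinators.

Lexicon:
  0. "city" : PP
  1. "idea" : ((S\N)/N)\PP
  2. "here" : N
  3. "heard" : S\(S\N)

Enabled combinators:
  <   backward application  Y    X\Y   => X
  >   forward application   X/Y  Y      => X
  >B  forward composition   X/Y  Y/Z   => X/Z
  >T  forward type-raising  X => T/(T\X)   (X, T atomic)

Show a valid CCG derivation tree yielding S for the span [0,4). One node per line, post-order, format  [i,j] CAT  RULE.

[0,4] S   <
  [0,3] S\N   >
    [0,2] (S\N)/N   <
      [0,1] "city" : PP
      [1,2] "idea" : ((S\N)/N)\PP
    [2,3] "here" : N
  [3,4] "heard" : S\(S\N)

[0,1] PP  lex  "city"
[1,2] ((S\N)/N)\PP  lex  "idea"
[0,2] (S\N)/N  <  k=1
[2,3] N  lex  "here"
[0,3] S\N  >  k=2
[3,4] S\(S\N)  lex  "heard"
[0,4] S  <  k=3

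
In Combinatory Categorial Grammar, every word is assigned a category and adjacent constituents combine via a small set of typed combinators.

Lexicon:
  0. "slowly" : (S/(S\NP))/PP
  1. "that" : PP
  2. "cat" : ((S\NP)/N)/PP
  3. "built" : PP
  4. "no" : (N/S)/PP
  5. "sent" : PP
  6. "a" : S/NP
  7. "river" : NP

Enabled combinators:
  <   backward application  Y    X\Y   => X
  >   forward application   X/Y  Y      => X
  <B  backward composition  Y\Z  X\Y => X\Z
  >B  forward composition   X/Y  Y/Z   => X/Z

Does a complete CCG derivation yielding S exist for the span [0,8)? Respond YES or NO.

[0,8] S   >
  [0,4] S/N   >B
    [0,2] S/(S\NP)   >
      [0,1] "slowly" : (S/(S\NP))/PP
      [1,2] "that" : PP
    [2,4] (S\NP)/N   >
      [2,3] "cat" : ((S\NP)/N)/PP
      [3,4] "built" : PP
  [4,8] N   >
    [4,6] N/S   >
      [4,5] "no" : (N/S)/PP
      [5,6] "sent" : PP
    [6,8] S   >
      [6,7] "a" : S/NP
      [7,8] "river" : NP

YES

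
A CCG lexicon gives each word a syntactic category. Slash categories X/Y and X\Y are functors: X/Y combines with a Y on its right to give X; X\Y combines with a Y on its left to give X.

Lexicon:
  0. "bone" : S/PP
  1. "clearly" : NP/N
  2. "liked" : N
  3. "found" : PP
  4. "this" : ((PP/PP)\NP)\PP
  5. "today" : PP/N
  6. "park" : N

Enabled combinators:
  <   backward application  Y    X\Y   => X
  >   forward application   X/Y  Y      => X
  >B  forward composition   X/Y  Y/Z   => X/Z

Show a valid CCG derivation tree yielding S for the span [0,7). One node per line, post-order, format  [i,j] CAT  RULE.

[0,7] S   >
  [0,6] S/N   >B
    [0,5] S/PP   >B
      [0,1] "bone" : S/PP
      [1,5] PP/PP   <
        [1,3] NP   >
          [1,2] "clearly" : NP/N
          [2,3] "liked" : N
        [3,5] (PP/PP)\NP   <
          [3,4] "found" : PP
          [4,5] "this" : ((PP/PP)\NP)\PP
    [5,6] "today" : PP/N
  [6,7] "park" : N

[0,1] S/PP  lex  "bone"
[1,2] NP/N  lex  "clearly"
[2,3] N  lex  "liked"
[1,3] NP  >  k=2
[3,4] PP  lex  "found"
[4,5] ((PP/PP)\NP)\PP  lex  "this"
[3,5] (PP/PP)\NP  <  k=4
[1,5] PP/PP  <  k=3
[0,5] S/PP  >B  k=1
[5,6] PP/N  lex  "today"
[0,6] S/N  >B  k=5
[6,7] N  lex  "park"
[0,7] S  >  k=6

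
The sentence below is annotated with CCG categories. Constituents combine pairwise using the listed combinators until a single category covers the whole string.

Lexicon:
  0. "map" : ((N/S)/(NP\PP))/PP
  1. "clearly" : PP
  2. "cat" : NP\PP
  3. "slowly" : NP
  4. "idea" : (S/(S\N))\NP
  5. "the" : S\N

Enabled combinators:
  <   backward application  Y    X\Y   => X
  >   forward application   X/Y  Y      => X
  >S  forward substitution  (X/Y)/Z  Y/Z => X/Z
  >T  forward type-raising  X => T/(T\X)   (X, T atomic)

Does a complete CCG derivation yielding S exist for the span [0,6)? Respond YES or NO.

((N/S)/(NP\PP))/PP PP NP\PP NP (S/(S\N))\NP S\N
CKY chart[0,6] = {N, N/(N\N), NP/(NP\N), PP/(PP\N), S/(S\N)}; S ∉ chart

NO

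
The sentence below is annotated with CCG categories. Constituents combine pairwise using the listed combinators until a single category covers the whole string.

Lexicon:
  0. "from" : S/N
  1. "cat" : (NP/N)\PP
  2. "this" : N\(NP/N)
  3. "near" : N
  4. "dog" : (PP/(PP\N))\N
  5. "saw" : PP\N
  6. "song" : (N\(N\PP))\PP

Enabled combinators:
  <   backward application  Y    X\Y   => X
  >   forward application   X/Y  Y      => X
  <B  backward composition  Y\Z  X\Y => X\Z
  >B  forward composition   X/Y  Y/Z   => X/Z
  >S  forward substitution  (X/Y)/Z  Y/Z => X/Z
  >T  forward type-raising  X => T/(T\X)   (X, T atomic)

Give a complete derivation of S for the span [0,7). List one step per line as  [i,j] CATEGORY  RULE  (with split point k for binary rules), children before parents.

[0,1] S/N  lex  "from"
[1,2] (NP/N)\PP  lex  "cat"
[2,3] N\(NP/N)  lex  "this"
[1,3] N\PP  <B  k=2
[3,4] N  lex  "near"
[4,5] (PP/(PP\N))\N  lex  "dog"
[3,5] PP/(PP\N)  <  k=4
[5,6] PP\N  lex  "saw"
[3,6] PP  >  k=5
[6,7] (N\(N\PP))\PP  lex  "song"
[3,7] N\(N\PP)  <  k=6
[1,7] N  <  k=3
[0,7] S  >  k=1

[0,7] S   >
  [0,1] "from" : S/N
  [1,7] N   <
    [1,3] N\PP   <B
      [1,2] "cat" : (NP/N)\PP
      [2,3] "this" : N\(NP/N)
    [3,7] N\(N\PP)   <
      [3,6] PP   >
        [3,5] PP/(PP\N)   <
          [3,4] "near" : N
          [4,5] "dog" : (PP/(PP\N))\N
        [5,6] "saw" : PP\N
      [6,7] "song" : (N\(N\PP))\PP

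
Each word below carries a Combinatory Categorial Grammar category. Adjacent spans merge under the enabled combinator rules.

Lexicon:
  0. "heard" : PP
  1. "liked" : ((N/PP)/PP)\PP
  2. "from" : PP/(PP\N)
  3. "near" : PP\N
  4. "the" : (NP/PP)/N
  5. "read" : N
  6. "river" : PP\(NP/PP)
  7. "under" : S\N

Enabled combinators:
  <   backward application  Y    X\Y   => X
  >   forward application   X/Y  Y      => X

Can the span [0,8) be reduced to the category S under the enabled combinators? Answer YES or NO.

YES

[0,8] S   <
  [0,7] N   >
    [0,4] N/PP   >
      [0,2] (N/PP)/PP   <
        [0,1] "heard" : PP
        [1,2] "liked" : ((N/PP)/PP)\PP
      [2,4] PP   >
        [2,3] "from" : PP/(PP\N)
        [3,4] "near" : PP\N
    [4,7] PP   <
      [4,6] NP/PP   >
        [4,5] "the" : (NP/PP)/N
        [5,6] "read" : N
      [6,7] "river" : PP\(NP/PP)
  [7,8] "under" : S\N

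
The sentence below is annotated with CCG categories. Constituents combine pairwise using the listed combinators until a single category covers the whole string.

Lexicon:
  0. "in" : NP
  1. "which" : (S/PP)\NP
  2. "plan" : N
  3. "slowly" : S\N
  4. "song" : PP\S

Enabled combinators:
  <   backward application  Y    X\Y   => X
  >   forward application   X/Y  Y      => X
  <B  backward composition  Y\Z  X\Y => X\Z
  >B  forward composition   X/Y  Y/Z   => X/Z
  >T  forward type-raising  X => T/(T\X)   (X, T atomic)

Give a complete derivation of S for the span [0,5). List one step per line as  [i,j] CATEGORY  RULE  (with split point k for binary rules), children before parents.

[0,1] NP  lex  "in"
[1,2] (S/PP)\NP  lex  "which"
[0,2] S/PP  <  k=1
[2,3] N  lex  "plan"
[3,4] S\N  lex  "slowly"
[4,5] PP\S  lex  "song"
[3,5] PP\N  <B  k=4
[2,5] PP  <  k=3
[0,5] S  >  k=2

[0,5] S   >
  [0,2] S/PP   <
    [0,1] "in" : NP
    [1,2] "which" : (S/PP)\NP
  [2,5] PP   <
    [2,3] "plan" : N
    [3,5] PP\N   <B
      [3,4] "slowly" : S\N
      [4,5] "song" : PP\S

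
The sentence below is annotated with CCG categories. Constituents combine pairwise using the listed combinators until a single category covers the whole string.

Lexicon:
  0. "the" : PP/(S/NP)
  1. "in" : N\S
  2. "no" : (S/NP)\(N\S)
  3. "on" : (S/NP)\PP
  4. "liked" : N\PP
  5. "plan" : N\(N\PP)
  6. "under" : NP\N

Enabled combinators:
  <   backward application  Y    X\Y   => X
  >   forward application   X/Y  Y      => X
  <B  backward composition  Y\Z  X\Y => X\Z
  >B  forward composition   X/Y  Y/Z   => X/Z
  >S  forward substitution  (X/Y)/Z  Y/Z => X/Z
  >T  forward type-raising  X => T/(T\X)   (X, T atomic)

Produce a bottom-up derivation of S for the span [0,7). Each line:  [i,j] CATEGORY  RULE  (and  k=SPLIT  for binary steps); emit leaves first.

[0,7] S   >
  [0,4] S/NP   <
    [0,3] PP   >
      [0,1] "the" : PP/(S/NP)
      [1,3] S/NP   <
        [1,2] "in" : N\S
        [2,3] "no" : (S/NP)\(N\S)
    [3,4] "on" : (S/NP)\PP
  [4,7] NP   <
    [4,6] N   <
      [4,5] "liked" : N\PP
      [5,6] "plan" : N\(N\PP)
    [6,7] "under" : NP\N

[0,1] PP/(S/NP)  lex  "the"
[1,2] N\S  lex  "in"
[2,3] (S/NP)\(N\S)  lex  "no"
[1,3] S/NP  <  k=2
[0,3] PP  >  k=1
[3,4] (S/NP)\PP  lex  "on"
[0,4] S/NP  <  k=3
[4,5] N\PP  lex  "liked"
[5,6] N\(N\PP)  lex  "plan"
[4,6] N  <  k=5
[6,7] NP\N  lex  "under"
[4,7] NP  <  k=6
[0,7] S  >  k=4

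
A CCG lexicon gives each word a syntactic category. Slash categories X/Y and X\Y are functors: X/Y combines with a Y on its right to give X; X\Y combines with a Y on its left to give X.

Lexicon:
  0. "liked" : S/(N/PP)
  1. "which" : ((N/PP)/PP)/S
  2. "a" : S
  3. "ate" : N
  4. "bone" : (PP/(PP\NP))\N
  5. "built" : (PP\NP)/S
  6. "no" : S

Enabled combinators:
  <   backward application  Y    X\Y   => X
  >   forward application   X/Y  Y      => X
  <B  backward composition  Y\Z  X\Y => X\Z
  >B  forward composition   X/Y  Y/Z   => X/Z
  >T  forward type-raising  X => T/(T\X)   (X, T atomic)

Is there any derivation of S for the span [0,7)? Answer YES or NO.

YES

[0,7] S   >
  [0,3] S/PP   >B
    [0,1] "liked" : S/(N/PP)
    [1,3] (N/PP)/PP   >
      [1,2] "which" : ((N/PP)/PP)/S
      [2,3] "a" : S
  [3,7] PP   >
    [3,5] PP/(PP\NP)   <
      [3,4] "ate" : N
      [4,5] "bone" : (PP/(PP\NP))\N
    [5,7] PP\NP   >
      [5,6] "built" : (PP\NP)/S
      [6,7] "no" : S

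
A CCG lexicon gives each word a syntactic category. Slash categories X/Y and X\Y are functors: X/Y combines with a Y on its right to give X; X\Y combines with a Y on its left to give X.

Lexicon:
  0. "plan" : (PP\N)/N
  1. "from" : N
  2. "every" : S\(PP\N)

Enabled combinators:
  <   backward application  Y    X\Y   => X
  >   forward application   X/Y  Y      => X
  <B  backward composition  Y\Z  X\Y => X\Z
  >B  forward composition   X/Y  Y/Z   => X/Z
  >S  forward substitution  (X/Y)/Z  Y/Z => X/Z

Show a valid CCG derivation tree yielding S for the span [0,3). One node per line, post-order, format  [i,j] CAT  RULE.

[0,1] (PP\N)/N  lex  "plan"
[1,2] N  lex  "from"
[0,2] PP\N  >  k=1
[2,3] S\(PP\N)  lex  "every"
[0,3] S  <  k=2

[0,3] S   <
  [0,2] PP\N   >
    [0,1] "plan" : (PP\N)/N
    [1,2] "from" : N
  [2,3] "every" : S\(PP\N)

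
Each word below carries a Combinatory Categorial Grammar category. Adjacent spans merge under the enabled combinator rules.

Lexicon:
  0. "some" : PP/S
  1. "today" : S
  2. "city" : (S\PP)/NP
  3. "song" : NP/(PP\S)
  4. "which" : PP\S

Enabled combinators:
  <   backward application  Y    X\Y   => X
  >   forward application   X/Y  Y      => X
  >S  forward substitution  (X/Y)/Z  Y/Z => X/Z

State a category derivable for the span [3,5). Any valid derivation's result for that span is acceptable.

NP

[0,5] S   <
  [0,2] PP   >
    [0,1] "some" : PP/S
    [1,2] "today" : S
  [2,5] S\PP   >
    [2,3] "city" : (S\PP)/NP
    [3,5] NP   >
      [3,4] "song" : NP/(PP\S)
      [4,5] "which" : PP\S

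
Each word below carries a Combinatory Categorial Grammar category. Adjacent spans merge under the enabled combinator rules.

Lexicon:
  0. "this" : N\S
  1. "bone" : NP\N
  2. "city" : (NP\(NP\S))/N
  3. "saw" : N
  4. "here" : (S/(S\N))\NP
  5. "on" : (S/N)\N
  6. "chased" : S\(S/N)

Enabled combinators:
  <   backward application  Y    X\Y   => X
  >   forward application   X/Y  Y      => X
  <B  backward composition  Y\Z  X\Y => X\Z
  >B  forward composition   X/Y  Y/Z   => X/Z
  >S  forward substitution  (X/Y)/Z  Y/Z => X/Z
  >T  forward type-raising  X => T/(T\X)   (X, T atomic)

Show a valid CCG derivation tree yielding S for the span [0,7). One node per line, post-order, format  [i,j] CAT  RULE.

[0,7] S   >
  [0,5] S/(S\N)   <
    [0,4] NP   <
      [0,2] NP\S   <B
        [0,1] "this" : N\S
        [1,2] "bone" : NP\N
      [2,4] NP\(NP\S)   >
        [2,3] "city" : (NP\(NP\S))/N
        [3,4] "saw" : N
    [4,5] "here" : (S/(S\N))\NP
  [5,7] S\N   <B
    [5,6] "on" : (S/N)\N
    [6,7] "chased" : S\(S/N)

[0,1] N\S  lex  "this"
[1,2] NP\N  lex  "bone"
[0,2] NP\S  <B  k=1
[2,3] (NP\(NP\S))/N  lex  "city"
[3,4] N  lex  "saw"
[2,4] NP\(NP\S)  >  k=3
[0,4] NP  <  k=2
[4,5] (S/(S\N))\NP  lex  "here"
[0,5] S/(S\N)  <  k=4
[5,6] (S/N)\N  lex  "on"
[6,7] S\(S/N)  lex  "chased"
[5,7] S\N  <B  k=6
[0,7] S  >  k=5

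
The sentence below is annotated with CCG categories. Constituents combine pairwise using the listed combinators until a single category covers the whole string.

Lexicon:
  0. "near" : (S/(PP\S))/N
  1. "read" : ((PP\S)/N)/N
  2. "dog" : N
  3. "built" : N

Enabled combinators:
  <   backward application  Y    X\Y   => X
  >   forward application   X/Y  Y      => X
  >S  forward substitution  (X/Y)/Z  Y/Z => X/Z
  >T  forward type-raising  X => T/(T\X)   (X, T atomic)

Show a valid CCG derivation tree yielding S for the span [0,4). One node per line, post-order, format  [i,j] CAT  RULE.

[0,4] S   >
  [0,3] S/N   >S
    [0,1] "near" : (S/(PP\S))/N
    [1,3] (PP\S)/N   >
      [1,2] "read" : ((PP\S)/N)/N
      [2,3] "dog" : N
  [3,4] "built" : N

[0,1] (S/(PP\S))/N  lex  "near"
[1,2] ((PP\S)/N)/N  lex  "read"
[2,3] N  lex  "dog"
[1,3] (PP\S)/N  >  k=2
[0,3] S/N  >S  k=1
[3,4] N  lex  "built"
[0,4] S  >  k=3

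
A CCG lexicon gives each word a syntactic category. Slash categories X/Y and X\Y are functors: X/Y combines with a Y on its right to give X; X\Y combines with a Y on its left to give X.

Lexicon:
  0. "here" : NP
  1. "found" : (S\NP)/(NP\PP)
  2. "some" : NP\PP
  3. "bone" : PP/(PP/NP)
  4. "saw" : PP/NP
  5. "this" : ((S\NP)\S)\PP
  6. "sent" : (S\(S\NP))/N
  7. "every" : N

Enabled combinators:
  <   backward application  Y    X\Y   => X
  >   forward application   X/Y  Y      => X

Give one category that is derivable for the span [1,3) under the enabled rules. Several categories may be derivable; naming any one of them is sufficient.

[0,8] S   <
  [0,6] S\NP   <
    [0,3] S   <
      [0,1] "here" : NP
      [1,3] S\NP   >
        [1,2] "found" : (S\NP)/(NP\PP)
        [2,3] "some" : NP\PP
    [3,6] (S\NP)\S   <
      [3,5] PP   >
        [3,4] "bone" : PP/(PP/NP)
        [4,5] "saw" : PP/NP
      [5,6] "this" : ((S\NP)\S)\PP
  [6,8] S\(S\NP)   >
    [6,7] "sent" : (S\(S\NP))/N
    [7,8] "every" : N

S\NP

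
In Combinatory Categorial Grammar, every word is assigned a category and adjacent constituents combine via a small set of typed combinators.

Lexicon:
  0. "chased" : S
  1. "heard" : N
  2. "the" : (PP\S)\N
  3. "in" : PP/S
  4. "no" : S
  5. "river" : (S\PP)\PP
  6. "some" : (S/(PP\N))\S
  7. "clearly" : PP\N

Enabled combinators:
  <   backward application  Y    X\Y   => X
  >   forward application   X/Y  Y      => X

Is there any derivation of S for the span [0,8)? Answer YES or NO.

YES

[0,8] S   >
  [0,7] S/(PP\N)   <
    [0,6] S   <
      [0,3] PP   <
        [0,1] "chased" : S
        [1,3] PP\S   <
          [1,2] "heard" : N
          [2,3] "the" : (PP\S)\N
      [3,6] S\PP   <
        [3,5] PP   >
          [3,4] "in" : PP/S
          [4,5] "no" : S
        [5,6] "river" : (S\PP)\PP
    [6,7] "some" : (S/(PP\N))\S
  [7,8] "clearly" : PP\N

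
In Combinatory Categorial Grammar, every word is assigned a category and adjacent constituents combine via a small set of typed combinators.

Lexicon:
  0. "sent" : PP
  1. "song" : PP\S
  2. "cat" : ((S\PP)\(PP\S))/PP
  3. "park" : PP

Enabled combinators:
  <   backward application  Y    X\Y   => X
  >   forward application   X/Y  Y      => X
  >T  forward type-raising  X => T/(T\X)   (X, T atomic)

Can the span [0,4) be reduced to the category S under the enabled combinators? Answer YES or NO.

[0,4] S   <
  [0,1] "sent" : PP
  [1,4] S\PP   <
    [1,2] "song" : PP\S
    [2,4] (S\PP)\(PP\S)   >
      [2,3] "cat" : ((S\PP)\(PP\S))/PP
      [3,4] "park" : PP

YES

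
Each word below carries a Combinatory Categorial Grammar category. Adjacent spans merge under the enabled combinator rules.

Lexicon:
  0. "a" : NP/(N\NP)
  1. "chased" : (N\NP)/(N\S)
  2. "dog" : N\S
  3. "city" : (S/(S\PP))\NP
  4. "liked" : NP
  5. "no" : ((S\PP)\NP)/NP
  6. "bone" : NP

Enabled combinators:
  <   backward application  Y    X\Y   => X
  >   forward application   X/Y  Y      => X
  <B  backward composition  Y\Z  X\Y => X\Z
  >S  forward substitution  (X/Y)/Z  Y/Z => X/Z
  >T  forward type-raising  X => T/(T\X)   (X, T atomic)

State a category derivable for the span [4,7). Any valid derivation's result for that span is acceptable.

[0,7] S   >
  [0,4] S/(S\PP)   <
    [0,3] NP   >
      [0,1] "a" : NP/(N\NP)
      [1,3] N\NP   >
        [1,2] "chased" : (N\NP)/(N\S)
        [2,3] "dog" : N\S
    [3,4] "city" : (S/(S\PP))\NP
  [4,7] S\PP   <
    [4,5] "liked" : NP
    [5,7] (S\PP)\NP   >
      [5,6] "no" : ((S\PP)\NP)/NP
      [6,7] "bone" : NP

S\PP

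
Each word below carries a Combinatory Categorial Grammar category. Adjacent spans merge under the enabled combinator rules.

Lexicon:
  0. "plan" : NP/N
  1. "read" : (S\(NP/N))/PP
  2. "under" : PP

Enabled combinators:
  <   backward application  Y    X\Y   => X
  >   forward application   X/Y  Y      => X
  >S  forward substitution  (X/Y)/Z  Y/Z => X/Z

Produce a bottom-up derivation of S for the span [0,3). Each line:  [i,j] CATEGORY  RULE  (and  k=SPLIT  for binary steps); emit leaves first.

[0,1] NP/N  lex  "plan"
[1,2] (S\(NP/N))/PP  lex  "read"
[2,3] PP  lex  "under"
[1,3] S\(NP/N)  >  k=2
[0,3] S  <  k=1

[0,3] S   <
  [0,1] "plan" : NP/N
  [1,3] S\(NP/N)   >
    [1,2] "read" : (S\(NP/N))/PP
    [2,3] "under" : PP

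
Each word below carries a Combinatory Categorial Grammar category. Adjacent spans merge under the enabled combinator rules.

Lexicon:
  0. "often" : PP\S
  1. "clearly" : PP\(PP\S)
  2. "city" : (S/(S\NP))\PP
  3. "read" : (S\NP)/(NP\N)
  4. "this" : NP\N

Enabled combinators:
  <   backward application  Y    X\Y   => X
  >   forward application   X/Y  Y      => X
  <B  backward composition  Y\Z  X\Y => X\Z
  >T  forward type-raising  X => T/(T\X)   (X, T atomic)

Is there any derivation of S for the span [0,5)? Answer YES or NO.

[0,5] S   >
  [0,3] S/(S\NP)   <
    [0,2] PP   <
      [0,1] "often" : PP\S
      [1,2] "clearly" : PP\(PP\S)
    [2,3] "city" : (S/(S\NP))\PP
  [3,5] S\NP   >
    [3,4] "read" : (S\NP)/(NP\N)
    [4,5] "this" : NP\N

YES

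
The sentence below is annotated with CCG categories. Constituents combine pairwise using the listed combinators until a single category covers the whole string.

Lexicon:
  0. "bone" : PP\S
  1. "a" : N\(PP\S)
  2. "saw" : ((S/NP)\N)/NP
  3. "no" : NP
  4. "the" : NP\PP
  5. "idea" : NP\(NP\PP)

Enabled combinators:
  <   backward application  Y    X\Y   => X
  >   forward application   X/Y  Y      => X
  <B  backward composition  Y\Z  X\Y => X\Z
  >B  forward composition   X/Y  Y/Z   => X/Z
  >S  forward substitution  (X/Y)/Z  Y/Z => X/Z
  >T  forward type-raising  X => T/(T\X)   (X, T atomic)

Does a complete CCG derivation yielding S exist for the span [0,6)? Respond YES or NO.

YES

[0,6] S   >
  [0,4] S/NP   <
    [0,2] N   <
      [0,1] "bone" : PP\S
      [1,2] "a" : N\(PP\S)
    [2,4] (S/NP)\N   >
      [2,3] "saw" : ((S/NP)\N)/NP
      [3,4] "no" : NP
  [4,6] NP   <
    [4,5] "the" : NP\PP
    [5,6] "idea" : NP\(NP\PP)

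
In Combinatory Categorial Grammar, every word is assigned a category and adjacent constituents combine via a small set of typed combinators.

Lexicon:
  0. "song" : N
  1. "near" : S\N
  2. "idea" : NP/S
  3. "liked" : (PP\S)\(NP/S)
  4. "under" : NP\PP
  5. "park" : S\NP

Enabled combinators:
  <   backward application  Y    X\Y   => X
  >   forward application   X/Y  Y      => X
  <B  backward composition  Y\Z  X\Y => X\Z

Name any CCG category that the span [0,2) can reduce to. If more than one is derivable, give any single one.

[0,6] S   <
  [0,4] PP   <
    [0,2] S   <
      [0,1] "song" : N
      [1,2] "near" : S\N
    [2,4] PP\S   <
      [2,3] "idea" : NP/S
      [3,4] "liked" : (PP\S)\(NP/S)
  [4,6] S\PP   <B
    [4,5] "under" : NP\PP
    [5,6] "park" : S\NP

S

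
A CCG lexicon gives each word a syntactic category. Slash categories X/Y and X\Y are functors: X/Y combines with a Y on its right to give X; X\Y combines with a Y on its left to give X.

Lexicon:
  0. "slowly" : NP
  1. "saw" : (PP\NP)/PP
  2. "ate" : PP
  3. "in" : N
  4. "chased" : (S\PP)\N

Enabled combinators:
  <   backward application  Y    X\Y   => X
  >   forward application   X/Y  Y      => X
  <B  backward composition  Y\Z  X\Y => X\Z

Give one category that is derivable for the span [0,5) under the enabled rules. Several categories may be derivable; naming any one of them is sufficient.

S

[0,5] S   <
  [0,1] "slowly" : NP
  [1,5] S\NP   <B
    [1,3] PP\NP   >
      [1,2] "saw" : (PP\NP)/PP
      [2,3] "ate" : PP
    [3,5] S\PP   <
      [3,4] "in" : N
      [4,5] "chased" : (S\PP)\N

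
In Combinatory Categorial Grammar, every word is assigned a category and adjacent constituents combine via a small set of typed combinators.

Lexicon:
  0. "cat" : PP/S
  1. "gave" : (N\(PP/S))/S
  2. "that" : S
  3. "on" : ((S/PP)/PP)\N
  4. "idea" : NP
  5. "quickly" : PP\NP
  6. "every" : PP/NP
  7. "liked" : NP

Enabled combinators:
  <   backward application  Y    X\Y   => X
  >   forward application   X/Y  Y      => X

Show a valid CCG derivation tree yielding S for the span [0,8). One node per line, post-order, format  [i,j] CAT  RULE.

[0,1] PP/S  lex  "cat"
[1,2] (N\(PP/S))/S  lex  "gave"
[2,3] S  lex  "that"
[1,3] N\(PP/S)  >  k=2
[0,3] N  <  k=1
[3,4] ((S/PP)/PP)\N  lex  "on"
[0,4] (S/PP)/PP  <  k=3
[4,5] NP  lex  "idea"
[5,6] PP\NP  lex  "quickly"
[4,6] PP  <  k=5
[0,6] S/PP  >  k=4
[6,7] PP/NP  lex  "every"
[7,8] NP  lex  "liked"
[6,8] PP  >  k=7
[0,8] S  >  k=6

[0,8] S   >
  [0,6] S/PP   >
    [0,4] (S/PP)/PP   <
      [0,3] N   <
        [0,1] "cat" : PP/S
        [1,3] N\(PP/S)   >
          [1,2] "gave" : (N\(PP/S))/S
          [2,3] "that" : S
      [3,4] "on" : ((S/PP)/PP)\N
    [4,6] PP   <
      [4,5] "idea" : NP
      [5,6] "quickly" : PP\NP
  [6,8] PP   >
    [6,7] "every" : PP/NP
    [7,8] "liked" : NP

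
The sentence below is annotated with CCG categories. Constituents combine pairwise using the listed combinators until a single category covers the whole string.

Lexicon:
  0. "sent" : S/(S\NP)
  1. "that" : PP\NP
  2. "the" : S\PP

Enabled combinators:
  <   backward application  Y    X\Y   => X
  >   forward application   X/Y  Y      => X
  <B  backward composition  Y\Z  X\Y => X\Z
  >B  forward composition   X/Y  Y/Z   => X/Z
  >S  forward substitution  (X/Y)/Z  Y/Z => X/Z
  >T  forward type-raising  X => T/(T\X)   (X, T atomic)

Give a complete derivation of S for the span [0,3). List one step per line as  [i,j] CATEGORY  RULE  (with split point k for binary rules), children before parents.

[0,3] S   >
  [0,1] "sent" : S/(S\NP)
  [1,3] S\NP   <B
    [1,2] "that" : PP\NP
    [2,3] "the" : S\PP

[0,1] S/(S\NP)  lex  "sent"
[1,2] PP\NP  lex  "that"
[2,3] S\PP  lex  "the"
[1,3] S\NP  <B  k=2
[0,3] S  >  k=1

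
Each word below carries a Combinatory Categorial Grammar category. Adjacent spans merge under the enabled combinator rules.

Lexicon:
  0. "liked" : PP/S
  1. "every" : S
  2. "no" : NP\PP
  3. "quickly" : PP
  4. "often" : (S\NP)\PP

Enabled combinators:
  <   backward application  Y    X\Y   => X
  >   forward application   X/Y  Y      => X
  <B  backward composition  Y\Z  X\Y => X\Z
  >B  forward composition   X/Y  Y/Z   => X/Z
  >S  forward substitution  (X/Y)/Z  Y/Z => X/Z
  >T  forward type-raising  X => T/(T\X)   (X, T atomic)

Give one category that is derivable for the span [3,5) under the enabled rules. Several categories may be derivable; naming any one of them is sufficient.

S\NP

[0,5] S   <
  [0,2] PP   >
    [0,1] "liked" : PP/S
    [1,2] "every" : S
  [2,5] S\PP   <B
    [2,3] "no" : NP\PP
    [3,5] S\NP   <
      [3,4] "quickly" : PP
      [4,5] "often" : (S\NP)\PP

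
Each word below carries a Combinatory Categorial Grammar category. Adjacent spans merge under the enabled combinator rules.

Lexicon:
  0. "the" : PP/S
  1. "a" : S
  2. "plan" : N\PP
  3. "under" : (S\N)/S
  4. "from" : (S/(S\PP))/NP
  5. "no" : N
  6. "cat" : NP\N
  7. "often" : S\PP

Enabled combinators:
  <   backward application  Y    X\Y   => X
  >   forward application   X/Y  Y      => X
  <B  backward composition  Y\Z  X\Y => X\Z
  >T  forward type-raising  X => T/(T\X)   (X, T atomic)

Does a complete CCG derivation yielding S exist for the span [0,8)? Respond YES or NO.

YES

[0,8] S   <
  [0,3] N   <
    [0,2] PP   >
      [0,1] "the" : PP/S
      [1,2] "a" : S
    [2,3] "plan" : N\PP
  [3,8] S\N   >
    [3,4] "under" : (S\N)/S
    [4,8] S   >
      [4,7] S/(S\PP)   >
        [4,5] "from" : (S/(S\PP))/NP
        [5,7] NP   <
          [5,6] "no" : N
          [6,7] "cat" : NP\N
      [7,8] "often" : S\PP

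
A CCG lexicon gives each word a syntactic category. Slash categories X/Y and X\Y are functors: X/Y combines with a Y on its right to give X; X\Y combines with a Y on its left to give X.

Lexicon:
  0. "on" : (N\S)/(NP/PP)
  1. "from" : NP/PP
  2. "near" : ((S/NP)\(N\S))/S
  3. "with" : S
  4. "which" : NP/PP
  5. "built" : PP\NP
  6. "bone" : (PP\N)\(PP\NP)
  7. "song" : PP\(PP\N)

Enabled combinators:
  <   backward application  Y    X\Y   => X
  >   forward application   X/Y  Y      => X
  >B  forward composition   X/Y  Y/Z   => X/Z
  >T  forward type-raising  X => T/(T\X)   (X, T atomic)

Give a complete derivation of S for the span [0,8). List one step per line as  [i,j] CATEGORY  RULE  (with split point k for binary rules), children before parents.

[0,1] (N\S)/(NP/PP)  lex  "on"
[1,2] NP/PP  lex  "from"
[0,2] N\S  >  k=1
[2,3] ((S/NP)\(N\S))/S  lex  "near"
[3,4] S  lex  "with"
[2,4] (S/NP)\(N\S)  >  k=3
[0,4] S/NP  <  k=2
[4,5] NP/PP  lex  "which"
[5,6] PP\NP  lex  "built"
[6,7] (PP\N)\(PP\NP)  lex  "bone"
[5,7] PP\N  <  k=6
[7,8] PP\(PP\N)  lex  "song"
[5,8] PP  <  k=7
[4,8] NP  >  k=5
[0,8] S  >  k=4

[0,8] S   >
  [0,4] S/NP   <
    [0,2] N\S   >
      [0,1] "on" : (N\S)/(NP/PP)
      [1,2] "from" : NP/PP
    [2,4] (S/NP)\(N\S)   >
      [2,3] "near" : ((S/NP)\(N\S))/S
      [3,4] "with" : S
  [4,8] NP   >
    [4,5] "which" : NP/PP
    [5,8] PP   <
      [5,7] PP\N   <
        [5,6] "built" : PP\NP
        [6,7] "bone" : (PP\N)\(PP\NP)
      [7,8] "song" : PP\(PP\N)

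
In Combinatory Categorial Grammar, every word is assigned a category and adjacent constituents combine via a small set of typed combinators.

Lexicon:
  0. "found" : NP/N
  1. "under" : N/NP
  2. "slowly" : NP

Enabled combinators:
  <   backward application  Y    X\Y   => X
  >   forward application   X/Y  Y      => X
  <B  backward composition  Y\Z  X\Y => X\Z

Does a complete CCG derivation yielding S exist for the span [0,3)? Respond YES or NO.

NO

NP/N N/NP NP
CKY chart[0,3] = {NP}; S ∉ chart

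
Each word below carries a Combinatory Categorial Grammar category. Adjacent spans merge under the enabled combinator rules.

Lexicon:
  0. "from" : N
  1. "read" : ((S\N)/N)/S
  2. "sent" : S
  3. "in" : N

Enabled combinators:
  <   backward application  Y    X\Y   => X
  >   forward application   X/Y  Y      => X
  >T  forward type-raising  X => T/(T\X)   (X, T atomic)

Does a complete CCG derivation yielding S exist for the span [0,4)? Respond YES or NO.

[0,4] S   <
  [0,1] "from" : N
  [1,4] S\N   >
    [1,3] (S\N)/N   >
      [1,2] "read" : ((S\N)/N)/S
      [2,3] "sent" : S
    [3,4] "in" : N

YES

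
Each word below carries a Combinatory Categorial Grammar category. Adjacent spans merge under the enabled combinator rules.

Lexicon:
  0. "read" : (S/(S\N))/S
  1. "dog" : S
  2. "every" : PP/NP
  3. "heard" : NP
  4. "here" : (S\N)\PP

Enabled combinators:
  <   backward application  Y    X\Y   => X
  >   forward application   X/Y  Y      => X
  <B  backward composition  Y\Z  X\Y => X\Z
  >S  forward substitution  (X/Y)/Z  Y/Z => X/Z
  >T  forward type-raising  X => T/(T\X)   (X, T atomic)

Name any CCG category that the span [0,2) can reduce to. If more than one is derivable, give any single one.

[0,5] S   >
  [0,2] S/(S\N)   >
    [0,1] "read" : (S/(S\N))/S
    [1,2] "dog" : S
  [2,5] S\N   <
    [2,4] PP   >
      [2,3] "every" : PP/NP
      [3,4] "heard" : NP
    [4,5] "here" : (S\N)\PP

S/(S\N)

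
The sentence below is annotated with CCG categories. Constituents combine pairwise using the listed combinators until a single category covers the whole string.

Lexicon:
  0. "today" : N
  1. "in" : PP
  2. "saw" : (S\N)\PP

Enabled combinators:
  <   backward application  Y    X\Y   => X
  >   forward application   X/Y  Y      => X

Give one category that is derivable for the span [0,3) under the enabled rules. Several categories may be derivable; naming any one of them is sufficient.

[0,3] S   <
  [0,1] "today" : N
  [1,3] S\N   <
    [1,2] "in" : PP
    [2,3] "saw" : (S\N)\PP

S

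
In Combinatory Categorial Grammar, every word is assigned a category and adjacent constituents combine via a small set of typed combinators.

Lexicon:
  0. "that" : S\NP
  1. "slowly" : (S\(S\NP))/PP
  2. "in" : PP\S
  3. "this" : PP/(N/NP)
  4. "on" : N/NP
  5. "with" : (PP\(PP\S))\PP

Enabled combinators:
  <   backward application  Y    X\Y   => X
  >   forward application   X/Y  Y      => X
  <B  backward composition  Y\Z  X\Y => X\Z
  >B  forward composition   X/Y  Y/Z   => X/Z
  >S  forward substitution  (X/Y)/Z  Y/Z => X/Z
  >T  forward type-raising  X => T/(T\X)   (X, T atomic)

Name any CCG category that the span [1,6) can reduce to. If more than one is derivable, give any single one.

S\(S\NP)

[0,6] S   <
  [0,1] "that" : S\NP
  [1,6] S\(S\NP)   >
    [1,2] "slowly" : (S\(S\NP))/PP
    [2,6] PP   <
      [2,3] "in" : PP\S
      [3,6] PP\(PP\S)   <
        [3,5] PP   >
          [3,4] "this" : PP/(N/NP)
          [4,5] "on" : N/NP
        [5,6] "with" : (PP\(PP\S))\PP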